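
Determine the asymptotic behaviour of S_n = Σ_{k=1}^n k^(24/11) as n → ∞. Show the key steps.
S_n ~ (11/35) · n^(35/11)

Integral comparison: Σ_{k=1}^n k^(24/11) = ∫_0^n x^(24/11) dx + O(n^(24/11)). The integral is n^(1 + 24/11) / (1 + 24/11) = n^((24+11)/11) / ((24+11)/11) = (11/35) · n^(35/11).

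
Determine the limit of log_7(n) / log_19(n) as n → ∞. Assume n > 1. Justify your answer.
lim = ln(19) / ln(7) = log_7(19)

Change of base: log_7(n) = ln n / ln 7 and log_19(n) = ln n / ln 19. The ratio is (ln n / ln 7) · (ln 19 / ln n) = ln 19 / ln 7, a constant independent of n. So the limit is ln 19 / ln 7 = log_7(19).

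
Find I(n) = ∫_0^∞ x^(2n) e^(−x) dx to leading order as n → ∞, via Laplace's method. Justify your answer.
I(n) ~ sqrt(2π·2n) · (2n/e)^(2n)

Write the integrand as exp(2n ln x − x) and set f(x) = 2n ln x − x. Then f'(x) = 2n/x − 1 = 0 at x* = 2n, and f''(x*) = −2n/x*^2 = −1/(2n). Laplace's method (interior maximum) gives
  I(n) ~ e^(f(x*)) · sqrt(2π / |f''(x*)|)
        = exp(2n ln(2n) − 2n) · sqrt(2π · 2n)
        = (2n)^(2n) e^(−2n) · sqrt(2π·2n)
        = sqrt(2π·2n) · (2n/e)^(2n).
This matches Γ(2n+1) with Stirling applied to Γ.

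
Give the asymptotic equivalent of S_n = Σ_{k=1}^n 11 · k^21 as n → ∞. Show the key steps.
S_n ~ n^22 / 2

By integral comparison (Euler-Maclaurin), Σ_{k=1}^n 11 · k^21 = 11 · ∫_0^n x^21 dx + O(n^21) = 11 · n^22/22 = n^22 / 2 + O(n^21). (Equivalently, Faulhaber's formula gives the same leading term.)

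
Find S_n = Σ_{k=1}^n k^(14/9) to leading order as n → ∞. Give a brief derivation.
S_n ~ (9/23) · n^(23/9)

Integral comparison: Σ_{k=1}^n k^(14/9) = ∫_0^n x^(14/9) dx + O(n^(14/9)). The integral is n^(1 + 14/9) / (1 + 14/9) = n^((14+9)/9) / ((14+9)/9) = (9/23) · n^(23/9).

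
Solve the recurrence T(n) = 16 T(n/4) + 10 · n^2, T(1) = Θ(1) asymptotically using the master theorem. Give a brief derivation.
T(n) = Θ(n^2 log n)

log_4 16 = 2, and f(n) = 10 · n^2 = Θ(n^(log_4 16)). This is Case 2 of the master theorem: T(n) = Θ(f(n) · log n) = Θ(n^2 log n).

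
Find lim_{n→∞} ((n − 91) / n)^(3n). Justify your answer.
lim = e^(−273)

Rewrite as (1 − 91/n)^(3n). By the standard limit (1 + x/n)^n → e^x, we have (1 − 91/n)^n → e^(−91), and raising to the 3rd power gives e^(−273).
More precisely, ln[(1 − 91/n)^(3n)] = 3n · ln(1 − 91/n) = 3n · (-91/n + O(1/n^2)) = -273 + O(1/n) → -273.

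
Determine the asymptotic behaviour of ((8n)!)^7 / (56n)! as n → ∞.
((8n)!)^7/(56n)! ~ ((2π·8n)^(6/2) / sqrt(7)) · 7^(−7·8n)  →  0

Write N = 8n. Stirling: N! ~ sqrt(2π N)(N/e)^N and (7N)! ~ sqrt(2π·7N)·(7N/e)^(7N).
  (N!)^7/(7N)! ~ (2π N)^(7/2) (N/e)^(7N) / [sqrt(2π·7N) (7N/e)^(7N)]
     = (2π N)^(7/2) / sqrt(2π·7N) · (N/(7N))^(7N)
     = (2π N)^((7−1)/2) / sqrt(7) · 7^(−7N).
Since 7^7 > 1, the factor 7^(−7N) decays exponentially, so the ratio → 0. Substituting N = 8n gives the stated form.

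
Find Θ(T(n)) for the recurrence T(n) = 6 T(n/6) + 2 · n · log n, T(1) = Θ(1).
T(n) = Θ(n · (log n)^2)

Here log_6 6 = 1 and f(n) = 2 · n · log n = Θ(n^(log_6 6) · (log n)^1). This is the extended Case 2 of the master theorem (f matches the critical exponent up to log factors), giving T(n) = Θ(n^(log_6 6) · (log n)^(1+1)) = Θ(n · (log n)^2).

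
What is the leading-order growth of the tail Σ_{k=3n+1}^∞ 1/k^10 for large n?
Σ_{k>3n} 1/k^10 ~ 1/(9 · (3n)^9)

Compare to the integral: ∫_{3n}^∞ x^(−10) dx = [−x^(−9)/9]_{3n}^∞ = 1/((10−1)·(3n)^9). Euler-Maclaurin then gives
  Σ_{k>3n} 1/k^10 = ∫_{3n}^∞ dx/x^10 − 1/(2·(3n)^10) + O(1/(3n)^11).
(Equivalently this is ζ(10) − Σ_{k≤3n} 1/k^10.)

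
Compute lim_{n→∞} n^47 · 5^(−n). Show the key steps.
lim = 0

Exponentials with base > 1 dominate every fixed polynomial: for any fixed c, n^c / 5^n → 0 as n → ∞ (e.g. by the ratio test, or by writing 5^n = e^(n ln 5) and noting e^(n ln 5) / n^c → ∞). Hence n^47 · 5^(−n) = n^47 / 5^n → 0.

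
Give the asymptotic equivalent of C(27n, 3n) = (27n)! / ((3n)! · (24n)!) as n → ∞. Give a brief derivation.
C(27n, 3n) ~ (387420489/16777216)^(3n) · sqrt(9/(16π·3n))

Write N = 3n. Apply Stirling to each factorial:
  (9N)! ~ sqrt(2π·9N) · (9N/e)^(9N),
  N! ~ sqrt(2π N) · (N/e)^N,
  (8N)! ~ sqrt(2π·8N) · (8N/e)^(8N).
The exponential factors combine to (9N)^(9N) / (N^N · (8N)^(8N)) = 9^(9N)/8^(8N) = (9^9/8^8)^N = (387420489/16777216)^N.
The square-root prefactors combine to sqrt(2π·9N) / (sqrt(2π N)·sqrt(2π·8N)) = sqrt(9 / (2π·8·N)) = sqrt(9/(16π·3n)).
Substituting N = 3n: C(27n, 3n) ~ (387420489/16777216)^(3n) · sqrt(9/(16π·3n)).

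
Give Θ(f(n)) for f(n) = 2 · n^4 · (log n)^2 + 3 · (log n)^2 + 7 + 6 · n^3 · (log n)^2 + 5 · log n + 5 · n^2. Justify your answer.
f(n) ∈ Θ(n^4 · (log n)^2)

Compare the terms by growth order. For large n, n^a · (log n)^b dominates n^a' · (log n)^b' iff a > a', or (a = a' and b > b'). Ranking the 6 terms shows the dominant one is 2 · n^4 · (log n)^2. Hence f(n) ∈ Θ(n^4 · (log n)^2).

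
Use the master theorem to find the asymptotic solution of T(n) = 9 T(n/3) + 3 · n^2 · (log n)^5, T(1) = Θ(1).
T(n) = Θ(n^2 · (log n)^6)

Here log_3 9 = 2 and f(n) = 3 · n^2 · (log n)^5 = Θ(n^(log_3 9) · (log n)^5). This is the extended Case 2 of the master theorem (f matches the critical exponent up to log factors), giving T(n) = Θ(n^(log_3 9) · (log n)^(5+1)) = Θ(n^2 · (log n)^6).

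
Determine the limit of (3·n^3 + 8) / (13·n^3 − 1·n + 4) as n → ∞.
lim = 3/13

For large n the leading n^3 terms dominate both numerator and denominator. Dividing top and bottom by n^3, every other term tends to 0, leaving 3/13.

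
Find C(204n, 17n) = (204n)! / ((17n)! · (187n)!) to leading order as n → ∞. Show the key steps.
C(204n, 17n) ~ (8916100448256/285311670611)^(17n) · sqrt(6/(11π·17n))

Write N = 17n. Apply Stirling to each factorial:
  (12N)! ~ sqrt(2π·12N) · (12N/e)^(12N),
  N! ~ sqrt(2π N) · (N/e)^N,
  (11N)! ~ sqrt(2π·11N) · (11N/e)^(11N).
The exponential factors combine to (12N)^(12N) / (N^N · (11N)^(11N)) = 12^(12N)/11^(11N) = (12^12/11^11)^N = (8916100448256/285311670611)^N.
The square-root prefactors combine to sqrt(2π·12N) / (sqrt(2π N)·sqrt(2π·11N)) = sqrt(12 / (2π·11·N)) = sqrt(6/(11π·17n)).
Substituting N = 17n: C(204n, 17n) ~ (8916100448256/285311670611)^(17n) · sqrt(6/(11π·17n)).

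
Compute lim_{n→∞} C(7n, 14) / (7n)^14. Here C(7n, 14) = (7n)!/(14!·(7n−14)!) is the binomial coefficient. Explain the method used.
lim = 1/14! = 1/87178291200

With N = 7n → ∞: C(N, 14) / N^14 = [N(N−1)…(N−13)] / (14! · N^14) = (1/14!) · 1 · (1 − 1/(7n)) · … · (1 − 13/(7n)). Each factor → 1 as N → ∞, so the limit is 1/14! = 1/87178291200.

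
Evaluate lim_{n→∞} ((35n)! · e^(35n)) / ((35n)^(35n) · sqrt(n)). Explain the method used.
lim = sqrt(2π·35)

Stirling: (35n)! ~ sqrt(2π·35n) · (35n/e)^(35n). Hence
  (35n)! · e^(35n) / (35n)^(35n) ~ sqrt(2π·35n).
Dividing by sqrt(n): sqrt(2π·35n) / sqrt(n) = sqrt(2π·35) · n^((1−1)/2), so the limit is sqrt(2π·35).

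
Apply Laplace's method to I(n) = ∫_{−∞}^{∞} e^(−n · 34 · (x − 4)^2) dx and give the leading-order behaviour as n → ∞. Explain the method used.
I(n) = sqrt(π/(34n))

Here φ(x) = 34 · (x − 4)^2 has its unique minimum at x* = 4 with φ(x*) = 0 and φ''(x*) = 68. Laplace's method gives
  I(n) ~ e^(−n φ(x*)) · sqrt(2π / (n · φ''(x*))) = sqrt(2π / (68n)) = sqrt(π/(34n)).
This is exact: substituting u = (x − 4)·sqrt(34n) gives I(n) = (1/sqrt(34n)) ∫_{−∞}^{∞} e^(−u^2) du = sqrt(π/(34n)).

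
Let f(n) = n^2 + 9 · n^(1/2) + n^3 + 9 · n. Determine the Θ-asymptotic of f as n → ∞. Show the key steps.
f(n) ∈ Θ(n^3)

Compare the terms by growth order. For large n, n^a · (log n)^b dominates n^a' · (log n)^b' iff a > a', or (a = a' and b > b'). Ranking the 4 terms shows the dominant one is n^3. Hence f(n) ∈ Θ(n^3).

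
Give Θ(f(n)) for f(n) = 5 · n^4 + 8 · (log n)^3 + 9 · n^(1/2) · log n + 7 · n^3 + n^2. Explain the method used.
f(n) ∈ Θ(n^4)

Compare the terms by growth order. For large n, n^a · (log n)^b dominates n^a' · (log n)^b' iff a > a', or (a = a' and b > b'). Ranking the 5 terms shows the dominant one is 5 · n^4. Hence f(n) ∈ Θ(n^4).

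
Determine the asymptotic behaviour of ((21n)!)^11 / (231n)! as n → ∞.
((21n)!)^11/(231n)! ~ ((2π·21n)^(10/2) / sqrt(11)) · 11^(−11·21n)  →  0

Write N = 21n. Stirling: N! ~ sqrt(2π N)(N/e)^N and (11N)! ~ sqrt(2π·11N)·(11N/e)^(11N).
  (N!)^11/(11N)! ~ (2π N)^(11/2) (N/e)^(11N) / [sqrt(2π·11N) (11N/e)^(11N)]
     = (2π N)^(11/2) / sqrt(2π·11N) · (N/(11N))^(11N)
     = (2π N)^((11−1)/2) / sqrt(11) · 11^(−11N).
Since 11^11 > 1, the factor 11^(−11N) decays exponentially, so the ratio → 0. Substituting N = 21n gives the stated form.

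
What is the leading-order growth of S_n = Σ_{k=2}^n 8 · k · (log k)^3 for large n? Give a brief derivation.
S_n ~ 4 · n^2 · (log n)^3

By integral comparison, S_n = ∫_1^n 8 · x · (log x)^3 dx + O(n · (log n)^3). For the integral, the leading term of ∫_1^n x^1 (log x)^3 dx is n^2/2 · (log n)^3 (by repeated integration by parts; each step lowers the log-exponent and produces a relatively O(1/log n) correction). Hence S_n ~ 4 · n^2 · (log n)^3.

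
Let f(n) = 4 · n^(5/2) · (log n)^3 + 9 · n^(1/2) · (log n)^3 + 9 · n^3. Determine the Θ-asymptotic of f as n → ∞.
f(n) ∈ Θ(n^3)

Compare the terms by growth order. For large n, n^a · (log n)^b dominates n^a' · (log n)^b' iff a > a', or (a = a' and b > b'). Ranking the 3 terms shows the dominant one is 9 · n^3. Hence f(n) ∈ Θ(n^3).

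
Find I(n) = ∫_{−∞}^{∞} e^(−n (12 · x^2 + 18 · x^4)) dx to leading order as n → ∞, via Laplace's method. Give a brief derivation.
I(n) ~ sqrt(π/(12n))

φ(x) = 12 · x^2 + 18 · x^4 has its unique global minimum at x* = 0 (since φ'(x) = 24x + 72x^3 = 0 only at x = 0 for real x with both coefficients positive, and φ → ∞ as |x| → ∞). At x* = 0, φ(0) = 0 and φ''(0) = 24. Laplace's method then gives
  I(n) ~ sqrt(2π / (n · φ''(0))) · e^(−n φ(0)) = sqrt(2π / (24n)) = sqrt(π/(12n)).
The 18 · x^4 term contributes only at subleading order (an O(1/n) relative correction).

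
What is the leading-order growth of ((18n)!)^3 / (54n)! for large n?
((18n)!)^3/(54n)! ~ ((2π·18n)^(2/2) / sqrt(3)) · 3^(−3·18n)  →  0

Write N = 18n. Stirling: N! ~ sqrt(2π N)(N/e)^N and (3N)! ~ sqrt(2π·3N)·(3N/e)^(3N).
  (N!)^3/(3N)! ~ (2π N)^(3/2) (N/e)^(3N) / [sqrt(2π·3N) (3N/e)^(3N)]
     = (2π N)^(3/2) / sqrt(2π·3N) · (N/(3N))^(3N)
     = (2π N)^((3−1)/2) / sqrt(3) · 3^(−3N).
Since 3^3 > 1, the factor 3^(−3N) decays exponentially, so the ratio → 0. Substituting N = 18n gives the stated form.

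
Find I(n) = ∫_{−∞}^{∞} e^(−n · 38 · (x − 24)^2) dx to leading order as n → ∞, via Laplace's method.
I(n) = sqrt(π/(38n))

Here φ(x) = 38 · (x − 24)^2 has its unique minimum at x* = 24 with φ(x*) = 0 and φ''(x*) = 76. Laplace's method gives
  I(n) ~ e^(−n φ(x*)) · sqrt(2π / (n · φ''(x*))) = sqrt(2π / (76n)) = sqrt(π/(38n)).
This is exact: substituting u = (x − 24)·sqrt(38n) gives I(n) = (1/sqrt(38n)) ∫_{−∞}^{∞} e^(−u^2) du = sqrt(π/(38n)).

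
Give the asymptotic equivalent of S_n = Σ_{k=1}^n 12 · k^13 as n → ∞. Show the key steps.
S_n ~ 6 · n^14 / 7

By integral comparison (Euler-Maclaurin), Σ_{k=1}^n 12 · k^13 = 12 · ∫_0^n x^13 dx + O(n^13) = 12 · n^14/14 = 6 · n^14 / 7 + O(n^13). (Equivalently, Faulhaber's formula gives the same leading term.)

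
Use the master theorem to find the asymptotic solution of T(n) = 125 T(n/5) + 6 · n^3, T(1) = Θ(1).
T(n) = Θ(n^3 log n)

log_5 125 = 3, and f(n) = 6 · n^3 = Θ(n^(log_5 125)). This is Case 2 of the master theorem: T(n) = Θ(f(n) · log n) = Θ(n^3 log n).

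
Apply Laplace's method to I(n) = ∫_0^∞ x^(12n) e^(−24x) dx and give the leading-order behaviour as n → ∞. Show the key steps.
I(n) ~ (sqrt(2π·12n) / 24) · (12n/(24e))^(12n)

Write the integrand as exp(12n ln x − 24x) and set f(x) = 12n ln x − 24x. Then f'(x) = 12n/x − 24 = 0 at x* = 12n/24, and f''(x*) = −12n/x*^2 = −24^2/(12n). Laplace's method (interior maximum) gives
  I(n) ~ e^(f(x*)) · sqrt(2π / |f''(x*)|)
        = exp(12n ln(12n/24) − 12n) · sqrt(2π · 12n / 24^2)
        = (12n/24)^(12n) e^(−12n) · sqrt(2π·12n) / 24
        = (sqrt(2π·12n) / 24) · (12n/(24e))^(12n).
This matches Γ(12n+1)/24^(12n+1) with Stirling applied to Γ.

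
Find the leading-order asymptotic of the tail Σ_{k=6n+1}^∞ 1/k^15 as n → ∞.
Σ_{k>6n} 1/k^15 ~ 1/(14 · (6n)^14)

Compare to the integral: ∫_{6n}^∞ x^(−15) dx = [−x^(−14)/14]_{6n}^∞ = 1/((15−1)·(6n)^14). Euler-Maclaurin then gives
  Σ_{k>6n} 1/k^15 = ∫_{6n}^∞ dx/x^15 − 1/(2·(6n)^15) + O(1/(6n)^16).
(Equivalently this is ζ(15) − Σ_{k≤6n} 1/k^15.)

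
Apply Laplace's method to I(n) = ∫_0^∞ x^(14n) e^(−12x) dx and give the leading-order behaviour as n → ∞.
I(n) ~ (sqrt(2π·14n) / 12) · (14n/(12e))^(14n)

Write the integrand as exp(14n ln x − 12x) and set f(x) = 14n ln x − 12x. Then f'(x) = 14n/x − 12 = 0 at x* = 14n/12, and f''(x*) = −14n/x*^2 = −12^2/(14n). Laplace's method (interior maximum) gives
  I(n) ~ e^(f(x*)) · sqrt(2π / |f''(x*)|)
        = exp(14n ln(14n/12) − 14n) · sqrt(2π · 14n / 12^2)
        = (14n/12)^(14n) e^(−14n) · sqrt(2π·14n) / 12
        = (sqrt(2π·14n) / 12) · (14n/(12e))^(14n).
This matches Γ(14n+1)/12^(14n+1) with Stirling applied to Γ.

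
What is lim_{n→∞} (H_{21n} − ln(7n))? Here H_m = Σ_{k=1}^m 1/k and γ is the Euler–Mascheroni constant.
lim = ln 3 + γ

By Euler-Maclaurin, H_m = ln m + γ + O(1/m). So
  H_{21n} − ln(7n) = ln(21n) + γ − ln(7n) + O(1/n)
                       = ln(21/7) + γ + O(1/n).
Hence the limit is ln(21/7) + γ (= ln 3).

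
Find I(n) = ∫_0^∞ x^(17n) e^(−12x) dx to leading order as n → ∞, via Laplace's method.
I(n) ~ (sqrt(2π·17n) / 12) · (17n/(12e))^(17n)

Write the integrand as exp(17n ln x − 12x) and set f(x) = 17n ln x − 12x. Then f'(x) = 17n/x − 12 = 0 at x* = 17n/12, and f''(x*) = −17n/x*^2 = −12^2/(17n). Laplace's method (interior maximum) gives
  I(n) ~ e^(f(x*)) · sqrt(2π / |f''(x*)|)
        = exp(17n ln(17n/12) − 17n) · sqrt(2π · 17n / 12^2)
        = (17n/12)^(17n) e^(−17n) · sqrt(2π·17n) / 12
        = (sqrt(2π·17n) / 12) · (17n/(12e))^(17n).
This matches Γ(17n+1)/12^(17n+1) with Stirling applied to Γ.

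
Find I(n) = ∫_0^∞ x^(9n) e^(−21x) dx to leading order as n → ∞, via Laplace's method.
I(n) ~ (sqrt(2π·9n) / 21) · (9n/(21e))^(9n)

Write the integrand as exp(9n ln x − 21x) and set f(x) = 9n ln x − 21x. Then f'(x) = 9n/x − 21 = 0 at x* = 9n/21, and f''(x*) = −9n/x*^2 = −21^2/(9n). Laplace's method (interior maximum) gives
  I(n) ~ e^(f(x*)) · sqrt(2π / |f''(x*)|)
        = exp(9n ln(9n/21) − 9n) · sqrt(2π · 9n / 21^2)
        = (9n/21)^(9n) e^(−9n) · sqrt(2π·9n) / 21
        = (sqrt(2π·9n) / 21) · (9n/(21e))^(9n).
This matches Γ(9n+1)/21^(9n+1) with Stirling applied to Γ.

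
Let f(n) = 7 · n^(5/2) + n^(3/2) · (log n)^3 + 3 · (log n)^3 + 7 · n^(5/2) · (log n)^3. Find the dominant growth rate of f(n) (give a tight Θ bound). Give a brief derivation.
f(n) ∈ Θ(n^(5/2) · (log n)^3)

Compare the terms by growth order. For large n, n^a · (log n)^b dominates n^a' · (log n)^b' iff a > a', or (a = a' and b > b'). Ranking the 4 terms shows the dominant one is 7 · n^(5/2) · (log n)^3. Hence f(n) ∈ Θ(n^(5/2) · (log n)^3).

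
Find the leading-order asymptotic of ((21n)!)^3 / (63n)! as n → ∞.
((21n)!)^3/(63n)! ~ ((2π·21n)^(2/2) / sqrt(3)) · 3^(−3·21n)  →  0

Write N = 21n. Stirling: N! ~ sqrt(2π N)(N/e)^N and (3N)! ~ sqrt(2π·3N)·(3N/e)^(3N).
  (N!)^3/(3N)! ~ (2π N)^(3/2) (N/e)^(3N) / [sqrt(2π·3N) (3N/e)^(3N)]
     = (2π N)^(3/2) / sqrt(2π·3N) · (N/(3N))^(3N)
     = (2π N)^((3−1)/2) / sqrt(3) · 3^(−3N).
Since 3^3 > 1, the factor 3^(−3N) decays exponentially, so the ratio → 0. Substituting N = 21n gives the stated form.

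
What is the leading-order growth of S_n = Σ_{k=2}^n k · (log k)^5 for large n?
S_n ~ n^2 · (log n)^5 / 2

By integral comparison, S_n = ∫_1^n x · (log x)^5 dx + O(n · (log n)^5). For the integral, the leading term of ∫_1^n x^1 (log x)^5 dx is n^2/2 · (log n)^5 (by repeated integration by parts; each step lowers the log-exponent and produces a relatively O(1/log n) correction). Hence S_n ~ n^2 · (log n)^5 / 2.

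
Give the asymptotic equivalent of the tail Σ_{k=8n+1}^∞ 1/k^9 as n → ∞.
Σ_{k>8n} 1/k^9 ~ 1/(8 · (8n)^8)

Compare to the integral: ∫_{8n}^∞ x^(−9) dx = [−x^(−8)/8]_{8n}^∞ = 1/((9−1)·(8n)^8). Euler-Maclaurin then gives
  Σ_{k>8n} 1/k^9 = ∫_{8n}^∞ dx/x^9 − 1/(2·(8n)^9) + O(1/(8n)^10).
(Equivalently this is ζ(9) − Σ_{k≤8n} 1/k^9.)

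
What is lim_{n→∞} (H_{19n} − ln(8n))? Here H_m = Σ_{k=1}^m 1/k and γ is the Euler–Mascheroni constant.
lim = ln(19/8) + γ

By Euler-Maclaurin, H_m = ln m + γ + O(1/m). So
  H_{19n} − ln(8n) = ln(19n) + γ − ln(8n) + O(1/n)
                       = ln(19/8) + γ + O(1/n).
Hence the limit is ln(19/8) + γ.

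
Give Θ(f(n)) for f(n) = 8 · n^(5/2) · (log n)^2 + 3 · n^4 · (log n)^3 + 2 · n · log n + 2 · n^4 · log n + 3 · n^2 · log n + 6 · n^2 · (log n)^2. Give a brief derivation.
f(n) ∈ Θ(n^4 · (log n)^3)

Compare the terms by growth order. For large n, n^a · (log n)^b dominates n^a' · (log n)^b' iff a > a', or (a = a' and b > b'). Ranking the 6 terms shows the dominant one is 3 · n^4 · (log n)^3. Hence f(n) ∈ Θ(n^4 · (log n)^3).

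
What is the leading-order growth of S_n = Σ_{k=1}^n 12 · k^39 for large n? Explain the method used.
S_n ~ 3 · n^40 / 10

By integral comparison (Euler-Maclaurin), Σ_{k=1}^n 12 · k^39 = 12 · ∫_0^n x^39 dx + O(n^39) = 12 · n^40/40 = 3 · n^40 / 10 + O(n^39). (Equivalently, Faulhaber's formula gives the same leading term.)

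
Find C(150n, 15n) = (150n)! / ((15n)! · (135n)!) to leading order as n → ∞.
C(150n, 15n) ~ (10000000000/387420489)^(15n) · sqrt(5/(9π·15n))

Write N = 15n. Apply Stirling to each factorial:
  (10N)! ~ sqrt(2π·10N) · (10N/e)^(10N),
  N! ~ sqrt(2π N) · (N/e)^N,
  (9N)! ~ sqrt(2π·9N) · (9N/e)^(9N).
The exponential factors combine to (10N)^(10N) / (N^N · (9N)^(9N)) = 10^(10N)/9^(9N) = (10^10/9^9)^N = (10000000000/387420489)^N.
The square-root prefactors combine to sqrt(2π·10N) / (sqrt(2π N)·sqrt(2π·9N)) = sqrt(10 / (2π·9·N)) = sqrt(5/(9π·15n)).
Substituting N = 15n: C(150n, 15n) ~ (10000000000/387420489)^(15n) · sqrt(5/(9π·15n)).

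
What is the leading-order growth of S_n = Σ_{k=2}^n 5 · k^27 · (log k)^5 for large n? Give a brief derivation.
S_n ~ 5 · n^28 · (log n)^5 / 28

By integral comparison, S_n = ∫_1^n 5 · x^27 · (log x)^5 dx + O(n^27 · (log n)^5). For the integral, the leading term of ∫_1^n x^27 (log x)^5 dx is n^28/28 · (log n)^5 (by repeated integration by parts; each step lowers the log-exponent and produces a relatively O(1/log n) correction). Hence S_n ~ 5 · n^28 · (log n)^5 / 28.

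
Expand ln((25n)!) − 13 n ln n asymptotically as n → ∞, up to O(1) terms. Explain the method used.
ln((25n)!) − 13 n ln n = 12 n ln n + 25(ln 25 − 1) n + (1/2) ln(2π·25n) + O(1/n)

Stirling: ln((25n)!) = 25n ln(25n) − 25n + (1/2) ln(2π·25n) + O(1/n).
Expand 25n ln(25n) = 25n (ln n + ln 25) = 25n ln n + 25n ln 25.
Subtract 13n ln n: leading term is (25 − 13) n ln n = 12 n ln n. The next term is 25n ln 25 − 25n = 25(ln 25 − 1) n. Then the (1/2) ln(2π·25n) correction.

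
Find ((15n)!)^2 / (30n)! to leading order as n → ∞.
((15n)!)^2/(30n)! ~ ((2π·15n)^(1/2) / sqrt(2)) · 2^(−2·15n)  →  0

Write N = 15n. Stirling: N! ~ sqrt(2π N)(N/e)^N and (2N)! ~ sqrt(2π·2N)·(2N/e)^(2N).
  (N!)^2/(2N)! ~ (2π N)^(2/2) (N/e)^(2N) / [sqrt(2π·2N) (2N/e)^(2N)]
     = (2π N)^(2/2) / sqrt(2π·2N) · (N/(2N))^(2N)
     = (2π N)^((2−1)/2) / sqrt(2) · 2^(−2N).
Since 2^2 > 1, the factor 2^(−2N) decays exponentially, so the ratio → 0. Substituting N = 15n gives the stated form.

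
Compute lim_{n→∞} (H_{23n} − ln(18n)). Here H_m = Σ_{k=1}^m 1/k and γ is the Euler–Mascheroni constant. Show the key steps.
lim = ln(23/18) + γ

By Euler-Maclaurin, H_m = ln m + γ + O(1/m). So
  H_{23n} − ln(18n) = ln(23n) + γ − ln(18n) + O(1/n)
                       = ln(23/18) + γ + O(1/n).
Hence the limit is ln(23/18) + γ.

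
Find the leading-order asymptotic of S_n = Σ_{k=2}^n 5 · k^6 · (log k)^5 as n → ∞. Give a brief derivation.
S_n ~ 5 · n^7 · (log n)^5 / 7

By integral comparison, S_n = ∫_1^n 5 · x^6 · (log x)^5 dx + O(n^6 · (log n)^5). For the integral, the leading term of ∫_1^n x^6 (log x)^5 dx is n^7/7 · (log n)^5 (by repeated integration by parts; each step lowers the log-exponent and produces a relatively O(1/log n) correction). Hence S_n ~ 5 · n^7 · (log n)^5 / 7.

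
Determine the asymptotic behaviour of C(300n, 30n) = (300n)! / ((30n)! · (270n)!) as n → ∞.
C(300n, 30n) ~ (10000000000/387420489)^(30n) · sqrt(5/(9π·30n))

Write N = 30n. Apply Stirling to each factorial:
  (10N)! ~ sqrt(2π·10N) · (10N/e)^(10N),
  N! ~ sqrt(2π N) · (N/e)^N,
  (9N)! ~ sqrt(2π·9N) · (9N/e)^(9N).
The exponential factors combine to (10N)^(10N) / (N^N · (9N)^(9N)) = 10^(10N)/9^(9N) = (10^10/9^9)^N = (10000000000/387420489)^N.
The square-root prefactors combine to sqrt(2π·10N) / (sqrt(2π N)·sqrt(2π·9N)) = sqrt(10 / (2π·9·N)) = sqrt(5/(9π·30n)).
Substituting N = 30n: C(300n, 30n) ~ (10000000000/387420489)^(30n) · sqrt(5/(9π·30n)).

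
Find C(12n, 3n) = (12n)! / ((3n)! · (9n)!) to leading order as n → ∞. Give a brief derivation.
C(12n, 3n) ~ (256/27)^(3n) · sqrt(2/(3π·3n))

Write N = 3n. Apply Stirling to each factorial:
  (4N)! ~ sqrt(2π·4N) · (4N/e)^(4N),
  N! ~ sqrt(2π N) · (N/e)^N,
  (3N)! ~ sqrt(2π·3N) · (3N/e)^(3N).
The exponential factors combine to (4N)^(4N) / (N^N · (3N)^(3N)) = 4^(4N)/3^(3N) = (4^4/3^3)^N = (256/27)^N.
The square-root prefactors combine to sqrt(2π·4N) / (sqrt(2π N)·sqrt(2π·3N)) = sqrt(4 / (2π·3·N)) = sqrt(2/(3π·3n)).
Substituting N = 3n: C(12n, 3n) ~ (256/27)^(3n) · sqrt(2/(3π·3n)).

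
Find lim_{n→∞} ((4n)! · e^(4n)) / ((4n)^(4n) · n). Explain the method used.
lim = 0

Stirling: (4n)! ~ sqrt(2π·4n) · (4n/e)^(4n). Hence
  (4n)! · e^(4n) / (4n)^(4n) ~ sqrt(2π·4n).
Dividing by n: sqrt(2π·4n) / n = sqrt(2π·4) · n^((1−2)/2), so the expression behaves like sqrt(2π·4) · n^((1−2)/2) → 0.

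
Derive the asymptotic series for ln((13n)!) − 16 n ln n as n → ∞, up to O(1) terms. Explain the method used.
ln((13n)!) − 16 n ln n = −3 n ln n + 13(ln 13 − 1) n + (1/2) ln(2π·13n) + O(1/n)

Stirling: ln((13n)!) = 13n ln(13n) − 13n + (1/2) ln(2π·13n) + O(1/n).
Expand 13n ln(13n) = 13n (ln n + ln 13) = 13n ln n + 13n ln 13.
Subtract 16n ln n: leading term is (13 − 16) n ln n = −3 n ln n. The next term is 13n ln 13 − 13n = 13(ln 13 − 1) n. Then the (1/2) ln(2π·13n) correction.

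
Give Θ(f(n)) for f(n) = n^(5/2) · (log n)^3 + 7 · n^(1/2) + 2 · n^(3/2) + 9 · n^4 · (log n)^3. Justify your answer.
f(n) ∈ Θ(n^4 · (log n)^3)

Compare the terms by growth order. For large n, n^a · (log n)^b dominates n^a' · (log n)^b' iff a > a', or (a = a' and b > b'). Ranking the 4 terms shows the dominant one is 9 · n^4 · (log n)^3. Hence f(n) ∈ Θ(n^4 · (log n)^3).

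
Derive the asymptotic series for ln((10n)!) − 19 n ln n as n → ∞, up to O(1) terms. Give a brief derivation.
ln((10n)!) − 19 n ln n = −9 n ln n + 10(ln 10 − 1) n + (1/2) ln(2π·10n) + O(1/n)

Stirling: ln((10n)!) = 10n ln(10n) − 10n + (1/2) ln(2π·10n) + O(1/n).
Expand 10n ln(10n) = 10n (ln n + ln 10) = 10n ln n + 10n ln 10.
Subtract 19n ln n: leading term is (10 − 19) n ln n = −9 n ln n. The next term is 10n ln 10 − 10n = 10(ln 10 − 1) n. Then the (1/2) ln(2π·10n) correction.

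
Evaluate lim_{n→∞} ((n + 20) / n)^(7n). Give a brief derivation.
lim = e^140

Rewrite as (1 + 20/n)^(7n). By the standard limit (1 + x/n)^n → e^x, we have (1 + 20/n)^n → e^20, and raising to the 7th power gives e^140.
More precisely, ln[(1 + 20/n)^(7n)] = 7n · ln(1 + 20/n) = 7n · (20/n + O(1/n^2)) = 140 + O(1/n) → 140.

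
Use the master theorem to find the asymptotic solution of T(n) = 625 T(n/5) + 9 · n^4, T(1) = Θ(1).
T(n) = Θ(n^4 log n)

log_5 625 = 4, and f(n) = 9 · n^4 = Θ(n^(log_5 625)). This is Case 2 of the master theorem: T(n) = Θ(f(n) · log n) = Θ(n^4 log n).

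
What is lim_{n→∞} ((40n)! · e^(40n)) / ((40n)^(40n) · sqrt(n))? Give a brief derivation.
lim = sqrt(2π·40)

Stirling: (40n)! ~ sqrt(2π·40n) · (40n/e)^(40n). Hence
  (40n)! · e^(40n) / (40n)^(40n) ~ sqrt(2π·40n).
Dividing by sqrt(n): sqrt(2π·40n) / sqrt(n) = sqrt(2π·40) · n^((1−1)/2), so the limit is sqrt(2π·40).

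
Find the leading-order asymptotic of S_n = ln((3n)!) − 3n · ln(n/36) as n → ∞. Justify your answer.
S_n ~ 3n · (ln 108 − 1) + O(ln n)

Stirling: ln((3n)!) = 3n ln(3n) − 3n + O(ln n).
  S_n = 3n ln(3n) − 3n − 3n ln(n/36) + O(ln n)
      = 3n ln(3n) − 3n ln n + 3n ln 36 − 3n + O(ln n)
      = 3n ln 3 + 3n ln 36 − 3n + O(ln n)
      = 3n (ln 108 − 1) + O(ln n).
Numerically ln(108) − 1 ≈ 3.6821.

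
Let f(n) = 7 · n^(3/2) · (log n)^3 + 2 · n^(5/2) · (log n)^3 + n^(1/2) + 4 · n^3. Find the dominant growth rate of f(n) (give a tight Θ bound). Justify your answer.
f(n) ∈ Θ(n^3)

Compare the terms by growth order. For large n, n^a · (log n)^b dominates n^a' · (log n)^b' iff a > a', or (a = a' and b > b'). Ranking the 4 terms shows the dominant one is 4 · n^3. Hence f(n) ∈ Θ(n^3).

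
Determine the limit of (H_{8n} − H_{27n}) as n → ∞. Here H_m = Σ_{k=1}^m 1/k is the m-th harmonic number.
lim = ln(8/27)

Euler-Maclaurin gives H_m = ln m + γ + 1/(2m) + O(1/m^2). The γ and O(1/m) terms cancel in the difference:
  H_{8n} − H_{27n} = ln(8n) − ln(27n) + O(1/n) = ln(8/27) + O(1/n).
Hence the limit is ln(8/27).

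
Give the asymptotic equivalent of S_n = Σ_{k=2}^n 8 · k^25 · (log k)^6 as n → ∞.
S_n ~ 4 · n^26 · (log n)^6 / 13

By integral comparison, S_n = ∫_1^n 8 · x^25 · (log x)^6 dx + O(n^25 · (log n)^6). For the integral, the leading term of ∫_1^n x^25 (log x)^6 dx is n^26/26 · (log n)^6 (by repeated integration by parts; each step lowers the log-exponent and produces a relatively O(1/log n) correction). Hence S_n ~ 4 · n^26 · (log n)^6 / 13.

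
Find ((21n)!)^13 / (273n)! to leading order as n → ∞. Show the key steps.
((21n)!)^13/(273n)! ~ ((2π·21n)^(12/2) / sqrt(13)) · 13^(−13·21n)  →  0

Write N = 21n. Stirling: N! ~ sqrt(2π N)(N/e)^N and (13N)! ~ sqrt(2π·13N)·(13N/e)^(13N).
  (N!)^13/(13N)! ~ (2π N)^(13/2) (N/e)^(13N) / [sqrt(2π·13N) (13N/e)^(13N)]
     = (2π N)^(13/2) / sqrt(2π·13N) · (N/(13N))^(13N)
     = (2π N)^((13−1)/2) / sqrt(13) · 13^(−13N).
Since 13^13 > 1, the factor 13^(−13N) decays exponentially, so the ratio → 0. Substituting N = 21n gives the stated form.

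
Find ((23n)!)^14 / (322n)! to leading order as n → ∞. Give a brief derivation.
((23n)!)^14/(322n)! ~ ((2π·23n)^(13/2) / sqrt(14)) · 14^(−14·23n)  →  0

Write N = 23n. Stirling: N! ~ sqrt(2π N)(N/e)^N and (14N)! ~ sqrt(2π·14N)·(14N/e)^(14N).
  (N!)^14/(14N)! ~ (2π N)^(14/2) (N/e)^(14N) / [sqrt(2π·14N) (14N/e)^(14N)]
     = (2π N)^(14/2) / sqrt(2π·14N) · (N/(14N))^(14N)
     = (2π N)^((14−1)/2) / sqrt(14) · 14^(−14N).
Since 14^14 > 1, the factor 14^(−14N) decays exponentially, so the ratio → 0. Substituting N = 23n gives the stated form.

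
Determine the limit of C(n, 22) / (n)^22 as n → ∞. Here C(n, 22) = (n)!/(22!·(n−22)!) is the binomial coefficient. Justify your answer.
lim = 1/22! = 1/1124000727777607680000

With N = n → ∞: C(N, 22) / N^22 = [N(N−1)…(N−21)] / (22! · N^22) = (1/22!) · 1 · (1 − 1/n) · … · (1 − 21/n). Each factor → 1 as N → ∞, so the limit is 1/22! = 1/1124000727777607680000.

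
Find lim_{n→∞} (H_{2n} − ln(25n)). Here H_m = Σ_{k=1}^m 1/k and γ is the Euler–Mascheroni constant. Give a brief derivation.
lim = ln(2/25) + γ

By Euler-Maclaurin, H_m = ln m + γ + O(1/m). So
  H_{2n} − ln(25n) = ln(2n) + γ − ln(25n) + O(1/n)
                       = ln(2/25) + γ + O(1/n).
Hence the limit is ln(2/25) + γ.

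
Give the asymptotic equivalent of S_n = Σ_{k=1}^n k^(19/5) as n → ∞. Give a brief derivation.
S_n ~ (5/24) · n^(24/5)

Integral comparison: Σ_{k=1}^n k^(19/5) = ∫_0^n x^(19/5) dx + O(n^(19/5)). The integral is n^(1 + 19/5) / (1 + 19/5) = n^((19+5)/5) / ((19+5)/5) = (5/24) · n^(24/5).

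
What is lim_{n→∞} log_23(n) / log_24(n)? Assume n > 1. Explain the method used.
lim = ln(24) / ln(23) = log_23(24)

Change of base: log_23(n) = ln n / ln 23 and log_24(n) = ln n / ln 24. The ratio is (ln n / ln 23) · (ln 24 / ln n) = ln 24 / ln 23, a constant independent of n. So the limit is ln 24 / ln 23 = log_23(24).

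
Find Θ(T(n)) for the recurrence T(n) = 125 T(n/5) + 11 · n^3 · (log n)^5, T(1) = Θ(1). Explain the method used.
T(n) = Θ(n^3 · (log n)^6)

Here log_5 125 = 3 and f(n) = 11 · n^3 · (log n)^5 = Θ(n^(log_5 125) · (log n)^5). This is the extended Case 2 of the master theorem (f matches the critical exponent up to log factors), giving T(n) = Θ(n^(log_5 125) · (log n)^(5+1)) = Θ(n^3 · (log n)^6).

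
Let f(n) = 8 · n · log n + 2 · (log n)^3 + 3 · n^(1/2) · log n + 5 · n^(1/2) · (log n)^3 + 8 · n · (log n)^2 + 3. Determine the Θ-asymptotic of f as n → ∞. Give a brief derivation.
f(n) ∈ Θ(n · (log n)^2)

Compare the terms by growth order. For large n, n^a · (log n)^b dominates n^a' · (log n)^b' iff a > a', or (a = a' and b > b'). Ranking the 6 terms shows the dominant one is 8 · n · (log n)^2. Hence f(n) ∈ Θ(n · (log n)^2).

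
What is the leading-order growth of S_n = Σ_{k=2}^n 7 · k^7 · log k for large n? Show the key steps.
S_n ~ 7 · n^8 log n / 8 − 7 · n^8 / 64

By integral comparison, S_n = ∫_1^n 7 · x^7 · log x dx + O(n^7 · log n). For the integral, ∫ x^7 log x dx = n^8 log n / 8 − n^8/64 (integration by parts). Hence S_n ~ 7 · n^8 log n / 8 − 7 · n^8 / 64.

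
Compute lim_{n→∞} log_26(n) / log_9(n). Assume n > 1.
lim = ln(9) / ln(26) = log_26(9)

Change of base: log_26(n) = ln n / ln 26 and log_9(n) = ln n / ln 9. The ratio is (ln n / ln 26) · (ln 9 / ln n) = ln 9 / ln 26, a constant independent of n. So the limit is ln 9 / ln 26 = log_26(9).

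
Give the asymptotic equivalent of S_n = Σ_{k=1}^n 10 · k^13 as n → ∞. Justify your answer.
S_n ~ 5 · n^14 / 7

By integral comparison (Euler-Maclaurin), Σ_{k=1}^n 10 · k^13 = 10 · ∫_0^n x^13 dx + O(n^13) = 10 · n^14/14 = 5 · n^14 / 7 + O(n^13). (Equivalently, Faulhaber's formula gives the same leading term.)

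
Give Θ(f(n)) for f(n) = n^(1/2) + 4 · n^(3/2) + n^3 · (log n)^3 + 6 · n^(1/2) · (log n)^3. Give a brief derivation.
f(n) ∈ Θ(n^3 · (log n)^3)

Compare the terms by growth order. For large n, n^a · (log n)^b dominates n^a' · (log n)^b' iff a > a', or (a = a' and b > b'). Ranking the 4 terms shows the dominant one is n^3 · (log n)^3. Hence f(n) ∈ Θ(n^3 · (log n)^3).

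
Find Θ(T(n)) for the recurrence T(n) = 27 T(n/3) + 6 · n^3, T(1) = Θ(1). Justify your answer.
T(n) = Θ(n^3 log n)

log_3 27 = 3, and f(n) = 6 · n^3 = Θ(n^(log_3 27)). This is Case 2 of the master theorem: T(n) = Θ(f(n) · log n) = Θ(n^3 log n).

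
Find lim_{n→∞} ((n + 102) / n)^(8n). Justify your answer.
lim = e^816

Rewrite as (1 + 102/n)^(8n). By the standard limit (1 + x/n)^n → e^x, we have (1 + 102/n)^n → e^102, and raising to the 8th power gives e^816.
More precisely, ln[(1 + 102/n)^(8n)] = 8n · ln(1 + 102/n) = 8n · (102/n + O(1/n^2)) = 816 + O(1/n) → 816.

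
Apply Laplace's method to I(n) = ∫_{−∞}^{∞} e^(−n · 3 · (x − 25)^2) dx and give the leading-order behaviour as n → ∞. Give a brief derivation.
I(n) = sqrt(π/(3n))

Here φ(x) = 3 · (x − 25)^2 has its unique minimum at x* = 25 with φ(x*) = 0 and φ''(x*) = 6. Laplace's method gives
  I(n) ~ e^(−n φ(x*)) · sqrt(2π / (n · φ''(x*))) = sqrt(2π / (6n)) = sqrt(π/(3n)).
This is exact: substituting u = (x − 25)·sqrt(3n) gives I(n) = (1/sqrt(3n)) ∫_{−∞}^{∞} e^(−u^2) du = sqrt(π/(3n)).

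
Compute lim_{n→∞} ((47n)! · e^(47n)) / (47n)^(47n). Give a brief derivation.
lim = ∞

Stirling: (47n)! ~ sqrt(2π·47n) · (47n/e)^(47n). Hence
  (47n)! · e^(47n) / (47n)^(47n) ~ sqrt(2π·47n) = sqrt(2π·47) · sqrt(n) → ∞.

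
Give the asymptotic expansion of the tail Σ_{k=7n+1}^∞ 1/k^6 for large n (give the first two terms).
Σ_{k>7n} 1/k^6 = 1/(5 · (7n)^5) − 1/(2 · (7n)^6) + O(1/(7n)^7)

Compare to the integral: ∫_{7n}^∞ x^(−6) dx = [−x^(−5)/5]_{7n}^∞ = 1/((6−1)·(7n)^5). The Euler-Maclaurin correction adds −f(7n)/2 = −1/(2·(7n)^6). Euler-Maclaurin then gives
  Σ_{k>7n} 1/k^6 = ∫_{7n}^∞ dx/x^6 − 1/(2·(7n)^6) + O(1/(7n)^7).
(Equivalently this is ζ(6) − Σ_{k≤7n} 1/k^6.)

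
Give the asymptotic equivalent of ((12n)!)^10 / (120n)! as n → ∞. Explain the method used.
((12n)!)^10/(120n)! ~ ((2π·12n)^(9/2) / sqrt(10)) · 10^(−10·12n)  →  0

Write N = 12n. Stirling: N! ~ sqrt(2π N)(N/e)^N and (10N)! ~ sqrt(2π·10N)·(10N/e)^(10N).
  (N!)^10/(10N)! ~ (2π N)^(10/2) (N/e)^(10N) / [sqrt(2π·10N) (10N/e)^(10N)]
     = (2π N)^(10/2) / sqrt(2π·10N) · (N/(10N))^(10N)
     = (2π N)^((10−1)/2) / sqrt(10) · 10^(−10N).
Since 10^10 > 1, the factor 10^(−10N) decays exponentially, so the ratio → 0. Substituting N = 12n gives the stated form.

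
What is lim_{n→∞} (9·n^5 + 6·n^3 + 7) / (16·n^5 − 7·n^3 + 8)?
lim = 9/16

For large n the leading n^5 terms dominate both numerator and denominator. Dividing top and bottom by n^5, every other term tends to 0, leaving 9/16.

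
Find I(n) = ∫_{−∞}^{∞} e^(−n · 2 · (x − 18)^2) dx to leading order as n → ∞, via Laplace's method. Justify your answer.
I(n) = sqrt(π/(2n))

Here φ(x) = 2 · (x − 18)^2 has its unique minimum at x* = 18 with φ(x*) = 0 and φ''(x*) = 4. Laplace's method gives
  I(n) ~ e^(−n φ(x*)) · sqrt(2π / (n · φ''(x*))) = sqrt(2π / (4n)) = sqrt(π/(2n)).
This is exact: substituting u = (x − 18)·sqrt(2n) gives I(n) = (1/sqrt(2n)) ∫_{−∞}^{∞} e^(−u^2) du = sqrt(π/(2n)).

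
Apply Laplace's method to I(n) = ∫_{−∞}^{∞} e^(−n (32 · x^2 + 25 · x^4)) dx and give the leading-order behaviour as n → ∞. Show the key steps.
I(n) ~ sqrt(π/(32n))

φ(x) = 32 · x^2 + 25 · x^4 has its unique global minimum at x* = 0 (since φ'(x) = 64x + 100x^3 = 0 only at x = 0 for real x with both coefficients positive, and φ → ∞ as |x| → ∞). At x* = 0, φ(0) = 0 and φ''(0) = 64. Laplace's method then gives
  I(n) ~ sqrt(2π / (n · φ''(0))) · e^(−n φ(0)) = sqrt(2π / (64n)) = sqrt(π/(32n)).
The 25 · x^4 term contributes only at subleading order (an O(1/n) relative correction).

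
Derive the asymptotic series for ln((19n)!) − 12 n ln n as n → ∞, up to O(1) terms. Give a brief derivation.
ln((19n)!) − 12 n ln n = 7 n ln n + 19(ln 19 − 1) n + (1/2) ln(2π·19n) + O(1/n)

Stirling: ln((19n)!) = 19n ln(19n) − 19n + (1/2) ln(2π·19n) + O(1/n).
Expand 19n ln(19n) = 19n (ln n + ln 19) = 19n ln n + 19n ln 19.
Subtract 12n ln n: leading term is (19 − 12) n ln n = 7 n ln n. The next term is 19n ln 19 − 19n = 19(ln 19 − 1) n. Then the (1/2) ln(2π·19n) correction.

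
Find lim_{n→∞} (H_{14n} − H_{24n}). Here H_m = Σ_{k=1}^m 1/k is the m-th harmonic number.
lim = ln(14/24) = ln(7/12)

Euler-Maclaurin gives H_m = ln m + γ + 1/(2m) + O(1/m^2). The γ and O(1/m) terms cancel in the difference:
  H_{14n} − H_{24n} = ln(14n) − ln(24n) + O(1/n) = ln(14/24) + O(1/n).
Hence the limit is ln(14/24) = ln(7/12).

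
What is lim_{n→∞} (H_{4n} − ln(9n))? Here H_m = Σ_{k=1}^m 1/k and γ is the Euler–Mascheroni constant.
lim = ln(4/9) + γ

By Euler-Maclaurin, H_m = ln m + γ + O(1/m). So
  H_{4n} − ln(9n) = ln(4n) + γ − ln(9n) + O(1/n)
                       = ln(4/9) + γ + O(1/n).
Hence the limit is ln(4/9) + γ.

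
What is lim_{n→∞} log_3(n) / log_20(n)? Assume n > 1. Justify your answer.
lim = ln(20) / ln(3) = log_3(20)

Change of base: log_3(n) = ln n / ln 3 and log_20(n) = ln n / ln 20. The ratio is (ln n / ln 3) · (ln 20 / ln n) = ln 20 / ln 3, a constant independent of n. So the limit is ln 20 / ln 3 = log_3(20).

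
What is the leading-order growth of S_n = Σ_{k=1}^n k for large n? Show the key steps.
S_n ~ n^2 / 2

By integral comparison (Euler-Maclaurin), Σ_{k=1}^n k = ∫_0^n x^1 dx + O(n) = n^2/2 + O(n). (Equivalently, Faulhaber's formula gives the same leading term.)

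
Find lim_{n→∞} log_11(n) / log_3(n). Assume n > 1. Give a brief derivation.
lim = ln(3) / ln(11) = log_11(3)

Change of base: log_11(n) = ln n / ln 11 and log_3(n) = ln n / ln 3. The ratio is (ln n / ln 11) · (ln 3 / ln n) = ln 3 / ln 11, a constant independent of n. So the limit is ln 3 / ln 11 = log_11(3).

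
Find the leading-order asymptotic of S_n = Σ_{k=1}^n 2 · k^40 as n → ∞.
S_n ~ 2 · n^41 / 41

By integral comparison (Euler-Maclaurin), Σ_{k=1}^n 2 · k^40 = 2 · ∫_0^n x^40 dx + O(n^40) = 2 · n^41/41 + O(n^40). (Equivalently, Faulhaber's formula gives the same leading term.)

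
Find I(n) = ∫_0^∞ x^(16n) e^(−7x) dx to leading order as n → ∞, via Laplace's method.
I(n) ~ (sqrt(2π·16n) / 7) · (16n/(7e))^(16n)

Write the integrand as exp(16n ln x − 7x) and set f(x) = 16n ln x − 7x. Then f'(x) = 16n/x − 7 = 0 at x* = 16n/7, and f''(x*) = −16n/x*^2 = −7^2/(16n). Laplace's method (interior maximum) gives
  I(n) ~ e^(f(x*)) · sqrt(2π / |f''(x*)|)
        = exp(16n ln(16n/7) − 16n) · sqrt(2π · 16n / 7^2)
        = (16n/7)^(16n) e^(−16n) · sqrt(2π·16n) / 7
        = (sqrt(2π·16n) / 7) · (16n/(7e))^(16n).
This matches Γ(16n+1)/7^(16n+1) with Stirling applied to Γ.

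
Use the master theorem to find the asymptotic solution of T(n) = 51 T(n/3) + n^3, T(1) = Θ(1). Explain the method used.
T(n) = Θ(n^(log_3 51))

Master theorem: compare f(n) = n^3 to n^(log_3 51) where log_3 51 ≈ 3.579. Since 3 < log_3 51, we have f(n) = O(n^(log_3 51 − ε)) for some ε > 0 — Case 1. Hence T(n) = Θ(n^(log_3 51)).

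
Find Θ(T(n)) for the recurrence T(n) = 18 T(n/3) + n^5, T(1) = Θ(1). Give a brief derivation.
T(n) = Θ(n^5)

log_3 18 ≈ 2.631. f(n) = n^5 dominates n^(log_3 18) since 5 > 2.631, and the regularity condition a·f(n/b) = 18·(n/3)^5 = (18/243)·n^5 ≤ c·f(n) holds with c = 18/243 ≈ 0.0741 < 1. So this is Case 3: T(n) = Θ(f(n)) = Θ(n^5).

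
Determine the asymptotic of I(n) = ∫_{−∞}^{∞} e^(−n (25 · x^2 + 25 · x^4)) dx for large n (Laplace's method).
I(n) ~ sqrt(π/(25n))

φ(x) = 25 · x^2 + 25 · x^4 has its unique global minimum at x* = 0 (since φ'(x) = 50x + 100x^3 = 0 only at x = 0 for real x with both coefficients positive, and φ → ∞ as |x| → ∞). At x* = 0, φ(0) = 0 and φ''(0) = 50. Laplace's method then gives
  I(n) ~ sqrt(2π / (n · φ''(0))) · e^(−n φ(0)) = sqrt(2π / (50n)) = sqrt(π/(25n)).
The 25 · x^4 term contributes only at subleading order (an O(1/n) relative correction).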